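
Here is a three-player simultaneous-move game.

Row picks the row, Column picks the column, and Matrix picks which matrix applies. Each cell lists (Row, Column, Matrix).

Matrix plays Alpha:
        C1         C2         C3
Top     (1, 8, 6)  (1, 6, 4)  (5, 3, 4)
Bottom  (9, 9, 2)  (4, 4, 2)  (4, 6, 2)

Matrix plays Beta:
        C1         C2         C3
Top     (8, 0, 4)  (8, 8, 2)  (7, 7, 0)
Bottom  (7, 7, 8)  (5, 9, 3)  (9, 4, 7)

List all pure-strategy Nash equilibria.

none

For each strategy profile, look for a profitable unilateral deviation.
(Top, C1, Alpha): Row can switch to Bottom (1 → 9). Not NE.
(Top, C1, Beta): Column can switch to C2 (0 → 8). Not NE.
(Top, C2, Alpha): Row can switch to Bottom (1 → 4). Not NE.
(Top, C2, Beta): Matrix can switch to Alpha (2 → 4). Not NE.
(Top, C3, Alpha): Column can switch to C1 (3 → 8). Not NE.
(Top, C3, Beta): Row can switch to Bottom (7 → 9). Not NE.
(The remaining 6 profiles each have a profitable deviation by the same check.)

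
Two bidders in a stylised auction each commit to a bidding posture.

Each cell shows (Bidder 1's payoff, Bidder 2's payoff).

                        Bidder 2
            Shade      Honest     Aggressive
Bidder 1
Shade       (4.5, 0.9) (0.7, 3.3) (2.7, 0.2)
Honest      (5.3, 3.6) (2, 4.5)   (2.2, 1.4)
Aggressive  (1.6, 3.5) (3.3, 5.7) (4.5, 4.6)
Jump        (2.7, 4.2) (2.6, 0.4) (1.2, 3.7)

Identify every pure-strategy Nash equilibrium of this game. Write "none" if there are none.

Bidder 1 against Shade: payoffs 4.5, 5.3, 1.6, 2.7 → best response Honest.
Bidder 1 against Honest: payoffs 0.7, 2, 3.3, 2.6 → best response Aggressive.
Bidder 1 against Aggressive: payoffs 2.7, 2.2, 4.5, 1.2 → best response Aggressive.
Bidder 2 against Shade: payoffs 0.9, 3.3, 0.2 → best response Honest.
Bidder 2 against Honest: payoffs 3.6, 4.5, 1.4 → best response Honest.
Bidder 2 against Aggressive: payoffs 3.5, 5.7, 4.6 → best response Honest.
Bidder 2 against Jump: payoffs 4.2, 0.4, 3.7 → best response Shade.
Mutual best responses: (Aggressive, Honest).

(Aggressive, Honest)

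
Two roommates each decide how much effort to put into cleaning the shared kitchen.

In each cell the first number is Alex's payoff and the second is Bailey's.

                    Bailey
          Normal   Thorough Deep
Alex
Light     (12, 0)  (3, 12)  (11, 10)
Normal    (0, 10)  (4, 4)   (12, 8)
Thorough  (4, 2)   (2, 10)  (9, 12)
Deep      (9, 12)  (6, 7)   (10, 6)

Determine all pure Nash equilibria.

(Light, Normal): Bailey can switch to Thorough (0 → 12). Not NE.
(Light, Thorough): Alex can switch to Normal (3 → 4). Not NE.
(Light, Deep): Alex can switch to Normal (11 → 12). Not NE.
(Normal, Normal): Alex can switch to Light (0 → 12). Not NE.
(Normal, Thorough): Alex can switch to Deep (4 → 6). Not NE.
(Normal, Deep): Bailey can switch to Normal (8 → 10). Not NE.
(Thorough, Normal): Alex can switch to Light (4 → 12). Not NE.
(Thorough, Thorough): Alex can switch to Light (2 → 3). Not NE.
(Thorough, Deep): Alex can switch to Light (9 → 11). Not NE.
(Deep, Normal): Alex can switch to Light (9 → 12). Not NE.
(Deep, Thorough): Bailey can switch to Normal (7 → 12). Not NE.
(Deep, Deep): Alex can switch to Light (10 → 11). Not NE.

none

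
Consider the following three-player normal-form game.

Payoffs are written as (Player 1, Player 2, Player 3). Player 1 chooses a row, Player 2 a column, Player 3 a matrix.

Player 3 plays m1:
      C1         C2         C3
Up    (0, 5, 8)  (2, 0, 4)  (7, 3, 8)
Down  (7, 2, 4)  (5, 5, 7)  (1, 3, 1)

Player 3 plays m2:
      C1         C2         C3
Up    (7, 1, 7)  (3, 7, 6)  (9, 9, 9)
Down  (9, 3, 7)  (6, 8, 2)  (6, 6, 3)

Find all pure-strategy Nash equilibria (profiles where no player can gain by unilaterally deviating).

Player 1 against (C1, m1): payoffs 0, 7 → best response Down.
Player 1 against (C1, m2): payoffs 7, 9 → best response Down.
Player 1 against (C2, m1): payoffs 2, 5 → best response Down.
Player 1 against (C2, m2): payoffs 3, 6 → best response Down.
Player 1 against (C3, m1): payoffs 7, 1 → best response Up.
Player 1 against (C3, m2): payoffs 9, 6 → best response Up.
Player 2 against (Up, m1): payoffs 5, 0, 3 → best response C1.
Player 2 against (Up, m2): payoffs 1, 7, 9 → best response C3.
Player 2 against (Down, m1): payoffs 2, 5, 3 → best response C2.
Player 2 against (Down, m2): payoffs 3, 8, 6 → best response C2.
Player 3 against (Up, C1): payoffs 8, 7 → best response m1.
Player 3 against (Up, C2): payoffs 4, 6 → best response m2.
Player 3 against (Up, C3): payoffs 8, 9 → best response m2.
Player 3 against (Down, C1): payoffs 4, 7 → best response m2.
Player 3 against (Down, C2): payoffs 7, 2 → best response m1.
Player 3 against (Down, C3): payoffs 1, 3 → best response m2.
Mutual best responses: (Up, C3, m2); (Down, C2, m1).

(Up, C3, m2), (Down, C2, m1)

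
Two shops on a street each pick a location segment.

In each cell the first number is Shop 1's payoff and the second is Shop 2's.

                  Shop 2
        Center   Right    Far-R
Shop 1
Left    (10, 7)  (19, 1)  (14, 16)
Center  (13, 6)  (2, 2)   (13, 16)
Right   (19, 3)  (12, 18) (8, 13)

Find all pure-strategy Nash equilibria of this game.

Pure NE: (Left, Far-R)

Mark each player's best response to every combination of opponents' strategies; a profile where every player is best-responding is a pure Nash equilibrium.
Shop 1 against Center: payoffs 10, 13, 19 → best response Right.
Shop 1 against Right: payoffs 19, 2, 12 → best response Left.
Shop 1 against Far-R: payoffs 14, 13, 8 → best response Left.
Shop 2 against Left: payoffs 7, 1, 16 → best response Far-R.
Shop 2 against Center: payoffs 6, 2, 16 → best response Far-R.
Shop 2 against Right: payoffs 3, 18, 13 → best response Right.
Mutual best responses: (Left, Far-R).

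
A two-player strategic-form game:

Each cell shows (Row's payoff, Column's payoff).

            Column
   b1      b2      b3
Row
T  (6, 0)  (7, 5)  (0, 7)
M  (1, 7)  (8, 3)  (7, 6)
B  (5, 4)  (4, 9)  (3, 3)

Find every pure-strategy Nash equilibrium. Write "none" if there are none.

Check each profile: it is a Nash equilibrium iff no player can strictly gain by switching unilaterally.
(T, b1): Column can switch to b2 (0 → 5). Not NE.
(T, b2): Row can switch to M (7 → 8). Not NE.
(T, b3): Row can switch to M (0 → 7). Not NE.
(M, b1): Row can switch to T (1 → 6). Not NE.
(M, b2): Column can switch to b1 (3 → 7). Not NE.
(M, b3): Column can switch to b1 (6 → 7). Not NE.
(B, b1): Row can switch to T (5 → 6). Not NE.
(B, b2): Row can switch to T (4 → 7). Not NE.
(B, b3): Row can switch to M (3 → 7). Not NE.

none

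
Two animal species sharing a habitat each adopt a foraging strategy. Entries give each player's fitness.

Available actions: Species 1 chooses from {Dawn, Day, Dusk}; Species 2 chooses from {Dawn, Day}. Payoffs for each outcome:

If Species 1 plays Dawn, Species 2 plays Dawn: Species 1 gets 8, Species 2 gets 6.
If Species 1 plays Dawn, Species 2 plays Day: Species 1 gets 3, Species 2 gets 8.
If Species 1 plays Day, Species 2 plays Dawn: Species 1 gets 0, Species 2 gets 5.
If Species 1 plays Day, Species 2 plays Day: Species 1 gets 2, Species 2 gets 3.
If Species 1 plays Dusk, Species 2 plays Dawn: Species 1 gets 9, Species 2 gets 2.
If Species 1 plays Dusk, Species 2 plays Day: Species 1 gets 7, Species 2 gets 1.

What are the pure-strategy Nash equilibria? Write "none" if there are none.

(Dawn, Dawn): Species 1 can switch to Dusk (8 → 9). Not NE.
(Dawn, Day): Species 1 can switch to Dusk (3 → 7). Not NE.
(Day, Dawn): Species 1 can switch to Dawn (0 → 8). Not NE.
(Day, Day): Species 1 can switch to Dawn (2 → 3). Not NE.
(Dusk, Dawn): Species 1 gets 9, best alternative 8; Species 2 gets 2, best alternative 1. No profitable deviation — NE.
(Dusk, Day): Species 2 can switch to Dawn (1 → 2). Not NE.

(Dusk, Dawn)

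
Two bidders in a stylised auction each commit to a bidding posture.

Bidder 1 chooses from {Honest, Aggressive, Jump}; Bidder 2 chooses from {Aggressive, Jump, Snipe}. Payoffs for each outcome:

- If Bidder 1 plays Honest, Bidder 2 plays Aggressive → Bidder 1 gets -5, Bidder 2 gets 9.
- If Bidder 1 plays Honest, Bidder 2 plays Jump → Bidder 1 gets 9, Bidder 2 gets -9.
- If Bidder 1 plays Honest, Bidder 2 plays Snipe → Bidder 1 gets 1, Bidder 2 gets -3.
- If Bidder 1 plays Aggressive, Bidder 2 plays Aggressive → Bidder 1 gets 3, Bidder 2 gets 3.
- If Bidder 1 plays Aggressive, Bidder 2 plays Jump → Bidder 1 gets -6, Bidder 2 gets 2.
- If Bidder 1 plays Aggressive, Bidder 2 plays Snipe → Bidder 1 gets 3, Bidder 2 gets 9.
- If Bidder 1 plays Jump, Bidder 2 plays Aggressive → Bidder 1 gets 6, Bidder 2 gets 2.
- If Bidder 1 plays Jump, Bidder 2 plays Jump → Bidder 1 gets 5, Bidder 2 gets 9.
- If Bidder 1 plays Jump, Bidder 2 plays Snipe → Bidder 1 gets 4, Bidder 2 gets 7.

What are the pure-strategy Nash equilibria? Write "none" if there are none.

No pure-strategy Nash equilibrium.

For each strategy profile, look for a profitable unilateral deviation.
(Honest, Aggressive): Bidder 1 can switch to Aggressive (-5 → 3). Not NE.
(Honest, Jump): Bidder 2 can switch to Aggressive (-9 → 9). Not NE.
(Honest, Snipe): Bidder 1 can switch to Aggressive (1 → 3). Not NE.
(Aggressive, Aggressive): Bidder 1 can switch to Jump (3 → 6). Not NE.
(Aggressive, Jump): Bidder 1 can switch to Honest (-6 → 9). Not NE.
(Aggressive, Snipe): Bidder 1 can switch to Jump (3 → 4). Not NE.
(The remaining 3 profiles each have a profitable deviation by the same check.)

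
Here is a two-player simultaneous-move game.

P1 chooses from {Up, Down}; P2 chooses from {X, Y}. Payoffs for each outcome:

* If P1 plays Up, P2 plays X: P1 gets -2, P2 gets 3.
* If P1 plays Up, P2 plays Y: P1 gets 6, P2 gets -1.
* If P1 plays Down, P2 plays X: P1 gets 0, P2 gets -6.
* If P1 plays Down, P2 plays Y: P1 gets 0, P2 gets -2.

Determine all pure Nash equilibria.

none

(Up, X): P1 can switch to Down (-2 → 0). Not NE.
(Up, Y): P2 can switch to X (-1 → 3). Not NE.
(Down, X): P2 can switch to Y (-6 → -2). Not NE.
(Down, Y): P1 can switch to Up (0 → 6). Not NE.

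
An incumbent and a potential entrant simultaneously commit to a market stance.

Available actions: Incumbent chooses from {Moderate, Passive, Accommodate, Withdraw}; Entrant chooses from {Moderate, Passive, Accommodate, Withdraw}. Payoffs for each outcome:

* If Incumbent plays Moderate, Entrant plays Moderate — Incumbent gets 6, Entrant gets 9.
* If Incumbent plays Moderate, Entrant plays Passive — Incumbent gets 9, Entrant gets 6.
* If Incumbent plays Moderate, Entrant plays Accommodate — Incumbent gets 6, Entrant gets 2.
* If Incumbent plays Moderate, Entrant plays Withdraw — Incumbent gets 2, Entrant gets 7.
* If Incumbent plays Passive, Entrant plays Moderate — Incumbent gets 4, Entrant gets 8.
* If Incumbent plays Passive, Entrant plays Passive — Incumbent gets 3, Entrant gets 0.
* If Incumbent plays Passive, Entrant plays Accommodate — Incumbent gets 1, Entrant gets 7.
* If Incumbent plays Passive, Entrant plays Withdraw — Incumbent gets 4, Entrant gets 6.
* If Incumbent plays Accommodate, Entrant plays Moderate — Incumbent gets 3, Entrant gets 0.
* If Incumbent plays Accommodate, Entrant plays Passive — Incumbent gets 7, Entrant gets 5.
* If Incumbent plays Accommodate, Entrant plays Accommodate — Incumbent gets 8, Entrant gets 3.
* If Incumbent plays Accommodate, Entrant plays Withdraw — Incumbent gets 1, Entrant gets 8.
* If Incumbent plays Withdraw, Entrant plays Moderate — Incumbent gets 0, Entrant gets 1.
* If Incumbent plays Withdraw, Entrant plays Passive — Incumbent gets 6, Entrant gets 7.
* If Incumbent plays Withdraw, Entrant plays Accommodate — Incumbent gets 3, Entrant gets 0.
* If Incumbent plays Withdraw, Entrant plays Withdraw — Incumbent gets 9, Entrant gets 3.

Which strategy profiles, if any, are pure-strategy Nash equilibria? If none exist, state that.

(Moderate, Moderate): Incumbent gets 6, best alternative 4; Entrant gets 9, best alternative 7. No profitable deviation — NE.
(Moderate, Passive): Entrant can switch to Moderate (6 → 9). Not NE.
(Moderate, Accommodate): Incumbent can switch to Accommodate (6 → 8). Not NE.
(Moderate, Withdraw): Incumbent can switch to Passive (2 → 4). Not NE.
(Passive, Moderate): Incumbent can switch to Moderate (4 → 6). Not NE.
(Passive, Passive): Incumbent can switch to Moderate (3 → 9). Not NE.
(Passive, Accommodate): Incumbent can switch to Moderate (1 → 6). Not NE.
(The remaining 9 profiles each have a profitable deviation by the same check.)

Pure NE: (Moderate, Moderate)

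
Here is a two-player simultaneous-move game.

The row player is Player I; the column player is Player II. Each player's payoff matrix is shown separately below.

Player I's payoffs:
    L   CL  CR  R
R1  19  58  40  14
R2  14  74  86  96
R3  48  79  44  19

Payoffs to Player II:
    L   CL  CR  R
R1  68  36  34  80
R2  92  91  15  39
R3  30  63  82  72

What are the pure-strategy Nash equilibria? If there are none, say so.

(R1, L): Player I can switch to R3 (19 → 48). Not NE.
(R1, CL): Player I can switch to R2 (58 → 74). Not NE.
(R1, CR): Player I can switch to R2 (40 → 86). Not NE.
(R1, R): Player I can switch to R2 (14 → 96). Not NE.
(R2, L): Player I can switch to R1 (14 → 19). Not NE.
(R2, CL): Player I can switch to R3 (74 → 79). Not NE.
(The remaining 6 profiles each have a profitable deviation by the same check.)

This game has no pure Nash equilibrium.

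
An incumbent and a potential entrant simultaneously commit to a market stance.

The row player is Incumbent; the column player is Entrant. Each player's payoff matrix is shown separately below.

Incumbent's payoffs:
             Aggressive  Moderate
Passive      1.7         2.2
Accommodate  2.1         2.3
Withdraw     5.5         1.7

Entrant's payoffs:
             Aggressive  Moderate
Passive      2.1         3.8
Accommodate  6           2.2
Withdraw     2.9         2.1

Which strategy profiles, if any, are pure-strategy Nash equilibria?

Check each profile: it is a Nash equilibrium iff no player can strictly gain by switching unilaterally.
(Passive, Aggressive): Incumbent can switch to Accommodate (1.7 → 2.1). Not NE.
(Passive, Moderate): Incumbent can switch to Accommodate (2.2 → 2.3). Not NE.
(Accommodate, Aggressive): Incumbent can switch to Withdraw (2.1 → 5.5). Not NE.
(Accommodate, Moderate): Entrant can switch to Aggressive (2.2 → 6). Not NE.
(Withdraw, Aggressive): Incumbent gets 5.5, best alternative 2.1; Entrant gets 2.9, best alternative 2.1. No profitable deviation — NE.
(Withdraw, Moderate): Incumbent can switch to Passive (1.7 → 2.2). Not NE.

(Withdraw, Aggressive)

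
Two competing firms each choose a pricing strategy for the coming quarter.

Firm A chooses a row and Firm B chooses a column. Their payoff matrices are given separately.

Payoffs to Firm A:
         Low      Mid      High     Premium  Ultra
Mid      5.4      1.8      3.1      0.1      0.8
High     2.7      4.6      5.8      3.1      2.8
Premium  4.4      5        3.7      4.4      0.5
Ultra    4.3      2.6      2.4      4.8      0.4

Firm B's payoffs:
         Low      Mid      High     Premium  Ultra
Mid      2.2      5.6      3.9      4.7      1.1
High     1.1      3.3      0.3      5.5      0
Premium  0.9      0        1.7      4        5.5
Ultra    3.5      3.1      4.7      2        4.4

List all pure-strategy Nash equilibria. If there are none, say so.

(Mid, Low): Firm B can switch to Mid (2.2 → 5.6). Not NE.
(Mid, Mid): Firm A can switch to High (1.8 → 4.6). Not NE.
(Mid, High): Firm A can switch to High (3.1 → 5.8). Not NE.
(Mid, Premium): Firm A can switch to High (0.1 → 3.1). Not NE.
(Mid, Ultra): Firm A can switch to High (0.8 → 2.8). Not NE.
(High, Low): Firm A can switch to Mid (2.7 → 5.4). Not NE.
(High, Mid): Firm A can switch to Premium (4.6 → 5). Not NE.
(High, High): Firm B can switch to Low (0.3 → 1.1). Not NE.
(The remaining 12 profiles each have a profitable deviation by the same check.)

This game has no pure Nash equilibrium.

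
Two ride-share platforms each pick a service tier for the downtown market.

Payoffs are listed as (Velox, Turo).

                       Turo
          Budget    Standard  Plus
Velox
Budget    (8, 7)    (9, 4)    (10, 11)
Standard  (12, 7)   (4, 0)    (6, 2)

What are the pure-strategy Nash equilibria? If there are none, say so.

Pure-strategy Nash equilibria: (Budget, Plus) and (Standard, Budget)

Velox against Budget: payoffs 8, 12 → best response Standard.
Velox against Standard: payoffs 9, 4 → best response Budget.
Velox against Plus: payoffs 10, 6 → best response Budget.
Turo against Budget: payoffs 7, 4, 11 → best response Plus.
Turo against Standard: payoffs 7, 0, 2 → best response Budget.
Mutual best responses: (Budget, Plus); (Standard, Budget).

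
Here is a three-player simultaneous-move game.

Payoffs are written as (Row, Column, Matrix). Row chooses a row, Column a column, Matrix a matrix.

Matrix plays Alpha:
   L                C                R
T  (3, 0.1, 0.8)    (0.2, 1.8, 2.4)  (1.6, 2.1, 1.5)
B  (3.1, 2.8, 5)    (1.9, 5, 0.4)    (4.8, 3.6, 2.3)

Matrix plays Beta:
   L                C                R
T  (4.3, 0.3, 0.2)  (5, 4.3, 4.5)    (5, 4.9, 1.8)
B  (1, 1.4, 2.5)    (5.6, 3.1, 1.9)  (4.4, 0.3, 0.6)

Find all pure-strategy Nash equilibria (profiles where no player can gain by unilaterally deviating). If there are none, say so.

(T, L, Alpha): Row can switch to B (3 → 3.1). Not NE.
(T, L, Beta): Column can switch to C (0.3 → 4.3). Not NE.
(T, C, Alpha): Row can switch to B (0.2 → 1.9). Not NE.
(T, C, Beta): Row can switch to B (5 → 5.6). Not NE.
(T, R, Alpha): Row can switch to B (1.6 → 4.8). Not NE.
(T, R, Beta): Row gets 5, best alternative 4.4; Column gets 4.9, best alternative 4.3; Matrix gets 1.8, best alternative 1.5. No profitable deviation — NE.
(B, L, Alpha): Column can switch to C (2.8 → 5). Not NE.
(B, C, Beta): Row gets 5.6, best alternative 5; Column gets 3.1, best alternative 1.4; Matrix gets 1.9, best alternative 0.4. No profitable deviation — NE.
(The remaining 4 profiles each have a profitable deviation by the same check.)

Pure-strategy Nash equilibria: (T, R, Beta); (B, C, Beta)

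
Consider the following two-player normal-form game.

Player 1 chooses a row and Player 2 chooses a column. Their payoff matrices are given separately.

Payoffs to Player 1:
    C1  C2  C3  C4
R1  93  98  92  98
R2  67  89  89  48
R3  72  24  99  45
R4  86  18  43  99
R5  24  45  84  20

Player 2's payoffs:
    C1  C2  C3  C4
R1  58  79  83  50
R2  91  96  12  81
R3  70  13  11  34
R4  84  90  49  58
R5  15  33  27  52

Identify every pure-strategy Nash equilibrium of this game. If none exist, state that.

This game has no pure Nash equilibrium.

(R1, C1): Player 2 can switch to C2 (58 → 79). Not NE.
(R1, C2): Player 2 can switch to C3 (79 → 83). Not NE.
(R1, C3): Player 1 can switch to R3 (92 → 99). Not NE.
(R1, C4): Player 1 can switch to R4 (98 → 99). Not NE.
(R2, C1): Player 1 can switch to R1 (67 → 93). Not NE.
(R2, C2): Player 1 can switch to R1 (89 → 98). Not NE.
(The remaining 14 profiles each have a profitable deviation by the same check.)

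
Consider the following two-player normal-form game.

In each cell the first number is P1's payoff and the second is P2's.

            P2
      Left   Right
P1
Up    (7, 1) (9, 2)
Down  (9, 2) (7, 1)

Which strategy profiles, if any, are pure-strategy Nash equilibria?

(Up, Right) and (Down, Left)

(Up, Left): P1 can switch to Down (7 → 9). Not NE.
(Up, Right): P1 gets 9, best alternative 7; P2 gets 2, best alternative 1. No profitable deviation — NE.
(Down, Left): P1 gets 9, best alternative 7; P2 gets 2, best alternative 1. No profitable deviation — NE.
(Down, Right): P1 can switch to Up (7 → 9). Not NE.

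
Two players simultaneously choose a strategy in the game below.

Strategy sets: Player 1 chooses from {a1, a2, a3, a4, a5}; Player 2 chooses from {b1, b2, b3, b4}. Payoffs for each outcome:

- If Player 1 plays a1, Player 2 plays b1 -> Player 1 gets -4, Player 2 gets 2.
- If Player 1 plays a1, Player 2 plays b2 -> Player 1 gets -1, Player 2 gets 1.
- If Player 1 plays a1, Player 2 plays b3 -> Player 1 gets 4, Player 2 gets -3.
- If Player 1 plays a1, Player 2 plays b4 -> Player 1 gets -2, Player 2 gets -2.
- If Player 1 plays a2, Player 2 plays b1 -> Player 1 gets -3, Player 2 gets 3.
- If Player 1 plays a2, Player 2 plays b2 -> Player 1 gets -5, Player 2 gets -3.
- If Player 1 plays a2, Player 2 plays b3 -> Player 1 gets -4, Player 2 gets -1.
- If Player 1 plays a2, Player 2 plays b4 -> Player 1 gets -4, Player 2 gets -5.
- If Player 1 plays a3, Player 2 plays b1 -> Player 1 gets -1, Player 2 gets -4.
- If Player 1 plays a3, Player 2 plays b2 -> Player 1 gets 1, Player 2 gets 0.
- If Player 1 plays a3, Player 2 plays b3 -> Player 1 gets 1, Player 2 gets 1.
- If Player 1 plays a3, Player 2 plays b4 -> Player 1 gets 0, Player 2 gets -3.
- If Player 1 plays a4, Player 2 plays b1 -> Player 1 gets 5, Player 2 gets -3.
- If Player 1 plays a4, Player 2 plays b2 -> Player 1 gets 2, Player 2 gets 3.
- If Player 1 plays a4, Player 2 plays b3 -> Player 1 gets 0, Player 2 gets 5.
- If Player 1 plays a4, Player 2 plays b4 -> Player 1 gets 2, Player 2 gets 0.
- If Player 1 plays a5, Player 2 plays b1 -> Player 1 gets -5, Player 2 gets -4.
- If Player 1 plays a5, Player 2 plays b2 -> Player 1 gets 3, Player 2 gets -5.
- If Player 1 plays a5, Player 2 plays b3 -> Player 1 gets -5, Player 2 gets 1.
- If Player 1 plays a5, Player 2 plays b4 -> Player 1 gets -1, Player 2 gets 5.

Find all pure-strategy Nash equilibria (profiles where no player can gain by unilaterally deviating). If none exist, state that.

Player 1 against b1: payoffs -4, -3, -1, 5, -5 → best response a4.
Player 1 against b2: payoffs -1, -5, 1, 2, 3 → best response a5.
Player 1 against b3: payoffs 4, -4, 1, 0, -5 → best response a1.
Player 1 against b4: payoffs -2, -4, 0, 2, -1 → best response a4.
Player 2 against a1: payoffs 2, 1, -3, -2 → best response b1.
Player 2 against a2: payoffs 3, -3, -1, -5 → best response b1.
Player 2 against a3: payoffs -4, 0, 1, -3 → best response b3.
Player 2 against a4: payoffs -3, 3, 5, 0 → best response b3.
Player 2 against a5: payoffs -4, -5, 1, 5 → best response b4.
No profile is a mutual best response for all players.

This game has no pure Nash equilibrium.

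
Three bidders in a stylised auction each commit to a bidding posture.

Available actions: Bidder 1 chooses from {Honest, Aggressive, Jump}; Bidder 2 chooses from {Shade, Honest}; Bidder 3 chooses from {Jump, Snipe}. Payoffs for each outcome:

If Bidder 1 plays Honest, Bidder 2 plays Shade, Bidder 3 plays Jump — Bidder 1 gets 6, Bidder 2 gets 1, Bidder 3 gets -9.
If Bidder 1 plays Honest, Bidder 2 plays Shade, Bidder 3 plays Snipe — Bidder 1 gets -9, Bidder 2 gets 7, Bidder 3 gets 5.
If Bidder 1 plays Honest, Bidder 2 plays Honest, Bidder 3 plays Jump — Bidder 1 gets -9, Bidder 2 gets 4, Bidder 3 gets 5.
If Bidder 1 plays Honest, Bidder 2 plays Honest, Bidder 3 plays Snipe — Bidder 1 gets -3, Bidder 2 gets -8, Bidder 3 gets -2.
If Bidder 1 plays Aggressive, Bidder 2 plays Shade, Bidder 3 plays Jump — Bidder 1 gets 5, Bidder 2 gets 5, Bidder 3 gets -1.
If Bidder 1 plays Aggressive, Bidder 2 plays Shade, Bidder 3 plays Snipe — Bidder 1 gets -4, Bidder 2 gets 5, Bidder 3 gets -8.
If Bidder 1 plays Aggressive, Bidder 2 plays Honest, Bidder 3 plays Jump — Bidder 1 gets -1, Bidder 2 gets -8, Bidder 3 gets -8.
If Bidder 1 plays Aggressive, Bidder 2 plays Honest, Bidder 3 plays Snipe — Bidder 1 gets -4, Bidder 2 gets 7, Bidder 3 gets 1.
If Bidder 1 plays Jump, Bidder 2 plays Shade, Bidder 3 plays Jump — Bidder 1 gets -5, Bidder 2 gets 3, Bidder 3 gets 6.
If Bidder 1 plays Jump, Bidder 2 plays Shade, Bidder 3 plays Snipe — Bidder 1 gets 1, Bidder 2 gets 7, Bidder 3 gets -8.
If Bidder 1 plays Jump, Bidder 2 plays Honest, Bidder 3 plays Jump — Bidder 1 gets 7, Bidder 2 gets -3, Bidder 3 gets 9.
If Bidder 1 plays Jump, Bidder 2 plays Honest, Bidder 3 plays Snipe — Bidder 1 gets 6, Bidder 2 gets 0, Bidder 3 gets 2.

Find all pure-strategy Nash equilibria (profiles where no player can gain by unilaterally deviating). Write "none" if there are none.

This game has no pure Nash equilibrium.

(Honest, Shade, Jump): Bidder 2 can switch to Honest (1 → 4). Not NE.
(Honest, Shade, Snipe): Bidder 1 can switch to Aggressive (-9 → -4). Not NE.
(Honest, Honest, Jump): Bidder 1 can switch to Aggressive (-9 → -1). Not NE.
(Honest, Honest, Snipe): Bidder 1 can switch to Jump (-3 → 6). Not NE.
(Aggressive, Shade, Jump): Bidder 1 can switch to Honest (5 → 6). Not NE.
(Aggressive, Shade, Snipe): Bidder 1 can switch to Jump (-4 → 1). Not NE.
(The remaining 6 profiles each have a profitable deviation by the same check.)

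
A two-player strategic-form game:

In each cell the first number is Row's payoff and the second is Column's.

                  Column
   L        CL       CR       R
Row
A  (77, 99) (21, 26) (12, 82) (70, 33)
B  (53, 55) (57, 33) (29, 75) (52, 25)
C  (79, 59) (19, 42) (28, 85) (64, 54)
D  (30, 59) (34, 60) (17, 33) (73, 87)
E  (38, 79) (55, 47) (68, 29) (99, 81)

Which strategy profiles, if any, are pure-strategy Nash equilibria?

Check each profile: it is a Nash equilibrium iff no player can strictly gain by switching unilaterally.
(A, L): Row can switch to C (77 → 79). Not NE.
(A, CL): Row can switch to B (21 → 57). Not NE.
(A, CR): Row can switch to B (12 → 29). Not NE.
(A, R): Row can switch to D (70 → 73). Not NE.
(B, L): Row can switch to A (53 → 77). Not NE.
(B, CL): Column can switch to L (33 → 55). Not NE.
(B, CR): Row can switch to E (29 → 68). Not NE.
(B, R): Row can switch to A (52 → 70). Not NE.
(C, L): Column can switch to CR (59 → 85). Not NE.
(C, CL): Row can switch to A (19 → 21). Not NE.
(E, R): Row gets 99, best alternative 73; Column gets 81, best alternative 79. No profitable deviation — NE.
(The remaining 9 profiles each have a profitable deviation by the same check.)

Pure NE: (E, R)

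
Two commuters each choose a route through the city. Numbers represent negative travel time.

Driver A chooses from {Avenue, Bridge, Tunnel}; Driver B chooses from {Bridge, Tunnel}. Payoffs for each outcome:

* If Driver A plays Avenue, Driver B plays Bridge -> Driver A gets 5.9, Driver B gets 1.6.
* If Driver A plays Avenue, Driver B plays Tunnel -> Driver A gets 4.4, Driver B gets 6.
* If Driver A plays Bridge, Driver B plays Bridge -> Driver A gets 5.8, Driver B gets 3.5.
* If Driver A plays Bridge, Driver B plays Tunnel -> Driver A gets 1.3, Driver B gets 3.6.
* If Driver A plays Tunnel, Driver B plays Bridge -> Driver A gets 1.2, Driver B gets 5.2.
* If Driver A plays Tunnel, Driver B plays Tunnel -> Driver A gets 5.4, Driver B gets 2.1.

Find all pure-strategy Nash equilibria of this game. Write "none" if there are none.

For each player, find the best response to each opponent profile; mutual best responses are the pure NE.
Driver A against Bridge: payoffs 5.9, 5.8, 1.2 → best response Avenue.
Driver A against Tunnel: payoffs 4.4, 1.3, 5.4 → best response Tunnel.
Driver B against Avenue: payoffs 1.6, 6 → best response Tunnel.
Driver B against Bridge: payoffs 3.5, 3.6 → best response Tunnel.
Driver B against Tunnel: payoffs 5.2, 2.1 → best response Bridge.
No profile is a mutual best response for all players.

No pure-strategy Nash equilibrium.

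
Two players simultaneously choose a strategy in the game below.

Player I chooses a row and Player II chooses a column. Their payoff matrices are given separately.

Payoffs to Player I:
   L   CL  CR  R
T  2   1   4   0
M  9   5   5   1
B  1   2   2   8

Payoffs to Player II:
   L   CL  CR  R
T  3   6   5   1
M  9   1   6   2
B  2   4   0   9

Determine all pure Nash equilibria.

The pure Nash equilibria are (M, L), (B, R).

(T, L): Player I can switch to M (2 → 9). Not NE.
(T, CL): Player I can switch to M (1 → 5). Not NE.
(T, CR): Player I can switch to M (4 → 5). Not NE.
(T, R): Player I can switch to M (0 → 1). Not NE.
(M, L): Player I gets 9, best alternative 2; Player II gets 9, best alternative 6. No profitable deviation — NE.
(M, CL): Player II can switch to L (1 → 9). Not NE.
(M, CR): Player II can switch to L (6 → 9). Not NE.
(B, R): Player I gets 8, best alternative 1; Player II gets 9, best alternative 4. No profitable deviation — NE.
(The remaining 4 profiles each have a profitable deviation by the same check.)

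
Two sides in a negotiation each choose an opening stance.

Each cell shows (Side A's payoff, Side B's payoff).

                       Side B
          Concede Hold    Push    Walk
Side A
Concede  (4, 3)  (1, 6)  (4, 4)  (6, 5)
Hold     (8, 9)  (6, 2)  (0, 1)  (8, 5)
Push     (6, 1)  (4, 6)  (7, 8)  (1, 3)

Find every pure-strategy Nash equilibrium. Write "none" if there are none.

The pure Nash equilibria are (Hold, Concede); (Push, Push).

Side A against Concede: payoffs 4, 8, 6 → best response Hold.
Side A against Hold: payoffs 1, 6, 4 → best response Hold.
Side A against Push: payoffs 4, 0, 7 → best response Push.
Side A against Walk: payoffs 6, 8, 1 → best response Hold.
Side B against Concede: payoffs 3, 6, 4, 5 → best response Hold.
Side B against Hold: payoffs 9, 2, 1, 5 → best response Concede.
Side B against Push: payoffs 1, 6, 8, 3 → best response Push.
Mutual best responses: (Hold, Concede); (Push, Push).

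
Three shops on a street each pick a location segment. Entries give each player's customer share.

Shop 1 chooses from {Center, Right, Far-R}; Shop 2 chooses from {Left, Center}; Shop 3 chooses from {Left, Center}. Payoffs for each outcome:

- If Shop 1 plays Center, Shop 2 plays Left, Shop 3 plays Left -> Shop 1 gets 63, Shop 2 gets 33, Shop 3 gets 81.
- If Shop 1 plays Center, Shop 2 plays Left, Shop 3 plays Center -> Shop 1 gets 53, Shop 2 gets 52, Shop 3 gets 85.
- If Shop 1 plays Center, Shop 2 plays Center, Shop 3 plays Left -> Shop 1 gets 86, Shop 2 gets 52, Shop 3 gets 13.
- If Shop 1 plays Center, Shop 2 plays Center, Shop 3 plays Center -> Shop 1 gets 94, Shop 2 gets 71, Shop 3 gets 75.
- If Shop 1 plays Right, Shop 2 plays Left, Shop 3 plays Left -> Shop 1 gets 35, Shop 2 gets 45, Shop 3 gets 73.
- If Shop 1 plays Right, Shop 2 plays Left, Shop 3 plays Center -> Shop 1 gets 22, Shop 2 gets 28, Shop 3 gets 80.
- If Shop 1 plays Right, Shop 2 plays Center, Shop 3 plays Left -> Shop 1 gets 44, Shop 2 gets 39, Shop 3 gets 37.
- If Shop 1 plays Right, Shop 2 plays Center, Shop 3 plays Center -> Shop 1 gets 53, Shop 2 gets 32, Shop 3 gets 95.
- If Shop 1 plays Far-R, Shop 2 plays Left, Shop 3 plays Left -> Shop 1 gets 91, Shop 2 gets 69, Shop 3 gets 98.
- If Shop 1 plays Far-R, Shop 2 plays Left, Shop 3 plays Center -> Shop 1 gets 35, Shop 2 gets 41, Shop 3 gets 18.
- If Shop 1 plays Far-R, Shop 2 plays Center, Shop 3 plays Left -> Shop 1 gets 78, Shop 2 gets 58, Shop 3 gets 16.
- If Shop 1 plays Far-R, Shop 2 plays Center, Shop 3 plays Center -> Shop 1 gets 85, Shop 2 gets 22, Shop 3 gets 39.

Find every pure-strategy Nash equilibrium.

(Center, Left, Left): Shop 1 can switch to Far-R (63 → 91). Not NE.
(Center, Left, Center): Shop 2 can switch to Center (52 → 71). Not NE.
(Center, Center, Left): Shop 3 can switch to Center (13 → 75). Not NE.
(Center, Center, Center): Shop 1 gets 94, best alternative 85; Shop 2 gets 71, best alternative 52; Shop 3 gets 75, best alternative 13. No profitable deviation — NE.
(Right, Left, Left): Shop 1 can switch to Center (35 → 63). Not NE.
(Right, Left, Center): Shop 1 can switch to Center (22 → 53). Not NE.
(Right, Center, Left): Shop 1 can switch to Center (44 → 86). Not NE.
(Far-R, Left, Left): Shop 1 gets 91, best alternative 63; Shop 2 gets 69, best alternative 58; Shop 3 gets 98, best alternative 18. No profitable deviation — NE.
(The remaining 4 profiles each have a profitable deviation by the same check.)

(Center, Center, Center) and (Far-R, Left, Left)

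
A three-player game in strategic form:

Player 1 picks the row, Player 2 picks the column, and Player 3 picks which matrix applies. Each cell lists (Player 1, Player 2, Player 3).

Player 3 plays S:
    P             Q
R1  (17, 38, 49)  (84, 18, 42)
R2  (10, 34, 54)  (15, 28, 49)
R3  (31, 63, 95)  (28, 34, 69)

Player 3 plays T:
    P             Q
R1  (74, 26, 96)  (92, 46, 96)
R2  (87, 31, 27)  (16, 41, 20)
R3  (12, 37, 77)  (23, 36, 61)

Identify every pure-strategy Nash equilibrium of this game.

(R1, Q, T) and (R3, P, S)

Mark each player's best response to every combination of opponents' strategies; a profile where every player is best-responding is a pure Nash equilibrium.
Player 1 against (P, S): payoffs 17, 10, 31 → best response R3.
Player 1 against (P, T): payoffs 74, 87, 12 → best response R2.
Player 1 against (Q, S): payoffs 84, 15, 28 → best response R1.
Player 1 against (Q, T): payoffs 92, 16, 23 → best response R1.
Player 2 against (R1, S): payoffs 38, 18 → best response P.
Player 2 against (R1, T): payoffs 26, 46 → best response Q.
Player 2 against (R2, S): payoffs 34, 28 → best response P.
Player 2 against (R2, T): payoffs 31, 41 → best response Q.
Player 2 against (R3, S): payoffs 63, 34 → best response P.
Player 2 against (R3, T): payoffs 37, 36 → best response P.
Player 3 against (R1, P): payoffs 49, 96 → best response T.
Player 3 against (R1, Q): payoffs 42, 96 → best response T.
Player 3 against (R2, P): payoffs 54, 27 → best response S.
Player 3 against (R2, Q): payoffs 49, 20 → best response S.
Player 3 against (R3, P): payoffs 95, 77 → best response S.
Player 3 against (R3, Q): payoffs 69, 61 → best response S.
Mutual best responses: (R1, Q, T); (R3, P, S).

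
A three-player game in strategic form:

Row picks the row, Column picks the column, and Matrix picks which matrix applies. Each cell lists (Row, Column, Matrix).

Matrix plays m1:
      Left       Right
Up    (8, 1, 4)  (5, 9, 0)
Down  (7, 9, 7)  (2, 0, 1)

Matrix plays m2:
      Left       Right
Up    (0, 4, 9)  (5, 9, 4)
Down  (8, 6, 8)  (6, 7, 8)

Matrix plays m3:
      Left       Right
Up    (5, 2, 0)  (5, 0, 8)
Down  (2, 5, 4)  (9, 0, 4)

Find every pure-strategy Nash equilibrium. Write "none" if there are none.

The unique pure-strategy Nash equilibrium is (Down, Right, m2).

Mark each player's best response to every combination of opponents' strategies; a profile where every player is best-responding is a pure Nash equilibrium.
Row against (Left, m1): payoffs 8, 7 → best response Up.
Row against (Left, m2): payoffs 0, 8 → best response Down.
Row against (Left, m3): payoffs 5, 2 → best response Up.
Row against (Right, m1): payoffs 5, 2 → best response Up.
Row against (Right, m2): payoffs 5, 6 → best response Down.
Row against (Right, m3): payoffs 5, 9 → best response Down.
Column against (Up, m1): payoffs 1, 9 → best response Right.
Column against (Up, m2): payoffs 4, 9 → best response Right.
Column against (Up, m3): payoffs 2, 0 → best response Left.
Column against (Down, m1): payoffs 9, 0 → best response Left.
Column against (Down, m2): payoffs 6, 7 → best response Right.
Column against (Down, m3): payoffs 5, 0 → best response Left.
Matrix against (Up, Left): payoffs 4, 9, 0 → best response m2.
Matrix against (Up, Right): payoffs 0, 4, 8 → best response m3.
Matrix against (Down, Left): payoffs 7, 8, 4 → best response m2.
Matrix against (Down, Right): payoffs 1, 8, 4 → best response m2.
Mutual best responses: (Down, Right, m2).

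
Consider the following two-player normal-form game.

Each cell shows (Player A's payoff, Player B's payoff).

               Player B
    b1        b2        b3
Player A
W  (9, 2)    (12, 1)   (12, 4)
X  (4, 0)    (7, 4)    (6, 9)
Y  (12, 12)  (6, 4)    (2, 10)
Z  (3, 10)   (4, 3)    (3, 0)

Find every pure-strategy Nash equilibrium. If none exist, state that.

Pure-strategy Nash equilibria: (W, b3) and (Y, b1)

Mark each player's best response to every combination of opponents' strategies; a profile where every player is best-responding is a pure Nash equilibrium.
Player A against b1: payoffs 9, 4, 12, 3 → best response Y.
Player A against b2: payoffs 12, 7, 6, 4 → best response W.
Player A against b3: payoffs 12, 6, 2, 3 → best response W.
Player B against W: payoffs 2, 1, 4 → best response b3.
Player B against X: payoffs 0, 4, 9 → best response b3.
Player B against Y: payoffs 12, 4, 10 → best response b1.
Player B against Z: payoffs 10, 3, 0 → best response b1.
Mutual best responses: (W, b3); (Y, b1).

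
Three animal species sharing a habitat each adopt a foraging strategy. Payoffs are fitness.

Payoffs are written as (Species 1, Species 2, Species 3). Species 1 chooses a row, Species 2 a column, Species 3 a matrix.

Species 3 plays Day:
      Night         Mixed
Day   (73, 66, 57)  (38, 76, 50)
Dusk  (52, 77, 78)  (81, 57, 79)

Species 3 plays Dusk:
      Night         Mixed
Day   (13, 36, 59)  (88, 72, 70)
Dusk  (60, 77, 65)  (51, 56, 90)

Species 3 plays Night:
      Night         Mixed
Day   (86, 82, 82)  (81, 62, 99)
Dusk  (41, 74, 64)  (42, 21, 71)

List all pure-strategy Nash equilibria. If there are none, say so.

The unique pure-strategy Nash equilibrium is (Day, Night, Night).

For each player, find the best response to each opponent profile; mutual best responses are the pure NE.
Species 1 against (Night, Day): payoffs 73, 52 → best response Day.
Species 1 against (Night, Dusk): payoffs 13, 60 → best response Dusk.
Species 1 against (Night, Night): payoffs 86, 41 → best response Day.
Species 1 against (Mixed, Day): payoffs 38, 81 → best response Dusk.
Species 1 against (Mixed, Dusk): payoffs 88, 51 → best response Day.
Species 1 against (Mixed, Night): payoffs 81, 42 → best response Day.
Species 2 against (Day, Day): payoffs 66, 76 → best response Mixed.
Species 2 against (Day, Dusk): payoffs 36, 72 → best response Mixed.
Species 2 against (Day, Night): payoffs 82, 62 → best response Night.
Species 2 against (Dusk, Day): payoffs 77, 57 → best response Night.
Species 2 against (Dusk, Dusk): payoffs 77, 56 → best response Night.
Species 2 against (Dusk, Night): payoffs 74, 21 → best response Night.
Species 3 against (Day, Night): payoffs 57, 59, 82 → best response Night.
Species 3 against (Day, Mixed): payoffs 50, 70, 99 → best response Night.
Species 3 against (Dusk, Night): payoffs 78, 65, 64 → best response Day.
Species 3 against (Dusk, Mixed): payoffs 79, 90, 71 → best response Dusk.
Mutual best responses: (Day, Night, Night).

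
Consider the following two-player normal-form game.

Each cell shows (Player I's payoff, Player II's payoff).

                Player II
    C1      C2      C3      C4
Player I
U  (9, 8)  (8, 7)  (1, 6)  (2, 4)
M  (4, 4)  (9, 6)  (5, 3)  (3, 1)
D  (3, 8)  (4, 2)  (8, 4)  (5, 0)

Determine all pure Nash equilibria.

For each player, find the best response to each opponent profile; mutual best responses are the pure NE.
Player I against C1: payoffs 9, 4, 3 → best response U.
Player I against C2: payoffs 8, 9, 4 → best response M.
Player I against C3: payoffs 1, 5, 8 → best response D.
Player I against C4: payoffs 2, 3, 5 → best response D.
Player II against U: payoffs 8, 7, 6, 4 → best response C1.
Player II against M: payoffs 4, 6, 3, 1 → best response C2.
Player II against D: payoffs 8, 2, 4, 0 → best response C1.
Mutual best responses: (U, C1); (M, C2).

Pure-strategy Nash equilibria: (U, C1) and (M, C2)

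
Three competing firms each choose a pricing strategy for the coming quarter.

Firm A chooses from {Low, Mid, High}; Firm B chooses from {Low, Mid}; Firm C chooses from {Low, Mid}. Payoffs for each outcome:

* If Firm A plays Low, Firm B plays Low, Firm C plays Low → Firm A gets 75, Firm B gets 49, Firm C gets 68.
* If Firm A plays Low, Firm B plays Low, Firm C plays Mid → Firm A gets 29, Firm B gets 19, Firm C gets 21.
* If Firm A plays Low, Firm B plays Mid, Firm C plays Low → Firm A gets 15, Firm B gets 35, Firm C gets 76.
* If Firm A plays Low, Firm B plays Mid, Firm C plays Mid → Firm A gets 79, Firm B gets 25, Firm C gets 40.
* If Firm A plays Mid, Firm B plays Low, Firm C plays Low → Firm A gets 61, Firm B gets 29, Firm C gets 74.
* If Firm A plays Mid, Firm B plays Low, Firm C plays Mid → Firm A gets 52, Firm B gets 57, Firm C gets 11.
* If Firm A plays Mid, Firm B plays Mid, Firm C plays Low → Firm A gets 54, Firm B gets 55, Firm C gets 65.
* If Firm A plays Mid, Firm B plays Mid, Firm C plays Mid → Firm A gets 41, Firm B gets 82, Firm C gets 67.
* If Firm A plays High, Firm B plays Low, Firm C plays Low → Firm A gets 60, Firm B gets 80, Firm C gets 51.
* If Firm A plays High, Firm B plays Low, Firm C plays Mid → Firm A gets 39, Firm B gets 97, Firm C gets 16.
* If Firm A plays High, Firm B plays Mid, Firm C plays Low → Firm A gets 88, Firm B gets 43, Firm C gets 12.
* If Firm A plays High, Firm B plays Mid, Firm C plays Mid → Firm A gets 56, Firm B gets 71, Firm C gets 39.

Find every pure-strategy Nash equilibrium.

Firm A against (Low, Low): payoffs 75, 61, 60 → best response Low.
Firm A against (Low, Mid): payoffs 29, 52, 39 → best response Mid.
Firm A against (Mid, Low): payoffs 15, 54, 88 → best response High.
Firm A against (Mid, Mid): payoffs 79, 41, 56 → best response Low.
Firm B against (Low, Low): payoffs 49, 35 → best response Low.
Firm B against (Low, Mid): payoffs 19, 25 → best response Mid.
Firm B against (Mid, Low): payoffs 29, 55 → best response Mid.
Firm B against (Mid, Mid): payoffs 57, 82 → best response Mid.
Firm B against (High, Low): payoffs 80, 43 → best response Low.
Firm B against (High, Mid): payoffs 97, 71 → best response Low.
Firm C against (Low, Low): payoffs 68, 21 → best response Low.
Firm C against (Low, Mid): payoffs 76, 40 → best response Low.
Firm C against (Mid, Low): payoffs 74, 11 → best response Low.
Firm C against (Mid, Mid): payoffs 65, 67 → best response Mid.
Firm C against (High, Low): payoffs 51, 16 → best response Low.
Firm C against (High, Mid): payoffs 12, 39 → best response Mid.
Mutual best responses: (Low, Low, Low).

Pure NE: (Low, Low, Low)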